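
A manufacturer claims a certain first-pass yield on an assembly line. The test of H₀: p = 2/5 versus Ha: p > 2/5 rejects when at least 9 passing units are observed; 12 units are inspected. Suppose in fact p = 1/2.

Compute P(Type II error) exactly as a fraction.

3797/4096

Under the alternative p = 1/2, X ~ Binomial(12, 1/2); β is the probability the test does not reject, P(X < 9).
Adding the binomial probabilities P(X=0)+…+P(X=8) at p = 1/2 gives 3797/4096.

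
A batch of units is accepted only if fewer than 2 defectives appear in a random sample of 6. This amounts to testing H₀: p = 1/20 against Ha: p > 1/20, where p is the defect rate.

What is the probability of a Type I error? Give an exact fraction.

Under H₀, S ~ Binomial(6, 1/20); the Type I error rate is P(S ≥ 2).
α = 1 − P(S ≤ 1) = 1 − 2476099/2560000 = 83901/2560000.

83901/2560000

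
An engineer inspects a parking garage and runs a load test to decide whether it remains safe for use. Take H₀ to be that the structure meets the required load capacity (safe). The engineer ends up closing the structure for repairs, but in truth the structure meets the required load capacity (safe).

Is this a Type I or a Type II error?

Type I error

'Closing the structure for repairs' corresponds to rejecting H₀.
H₀ was rejected but H₀ is true — a Type I error (false positive).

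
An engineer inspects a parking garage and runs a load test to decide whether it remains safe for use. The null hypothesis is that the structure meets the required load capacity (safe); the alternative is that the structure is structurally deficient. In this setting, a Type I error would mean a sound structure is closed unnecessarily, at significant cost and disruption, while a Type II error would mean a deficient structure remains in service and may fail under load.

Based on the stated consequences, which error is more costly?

Type II error

The Type II consequence (a deficient structure remains in service and may fail under load) is more severe than the Type I consequence (a sound structure is closed unnecessarily, at significant cost and disruption).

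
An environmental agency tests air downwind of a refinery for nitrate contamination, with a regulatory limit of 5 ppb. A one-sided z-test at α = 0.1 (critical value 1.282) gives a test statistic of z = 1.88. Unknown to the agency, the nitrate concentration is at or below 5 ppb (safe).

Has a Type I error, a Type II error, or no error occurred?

The conventional null hypothesis is that the nitrate concentration is at or below 5 ppb (safe).
Since z = 1.88 > z* = 1.282, H₀ is rejected.
H₀ is true (actually the nitrate concentration is at or below 5 ppb (safe)).
Rejecting a true H₀ is a Type I error.

Type I error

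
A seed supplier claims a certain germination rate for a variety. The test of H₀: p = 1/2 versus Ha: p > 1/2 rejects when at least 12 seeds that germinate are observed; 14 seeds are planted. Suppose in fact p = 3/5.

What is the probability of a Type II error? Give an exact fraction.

5860647088/6103515625

Under the alternative p = 3/5, Y ~ Binomial(14, 3/5); β is the probability the test does not reject, P(Y < 12).
Summing C(14,j)·(3/5)^j·(2/5)^{14-j} for j = 0..11 gives 5860647088/6103515625.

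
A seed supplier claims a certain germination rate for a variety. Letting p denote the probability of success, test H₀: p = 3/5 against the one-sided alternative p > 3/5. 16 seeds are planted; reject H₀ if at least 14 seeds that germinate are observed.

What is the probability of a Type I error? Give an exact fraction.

559607373/30517578125

The Type I error probability is α = P(X ≥ 14) computed under H₀, where X ~ Binomial(16, 3/5).
P(X ≥ 14) = Σ_{j=14}^{16} C(16,j)·(3/5)^j·(2/5)^{16-j} = 559607373/30517578125.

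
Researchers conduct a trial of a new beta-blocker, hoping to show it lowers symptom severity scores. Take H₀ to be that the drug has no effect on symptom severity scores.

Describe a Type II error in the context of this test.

A Type II error would mean concluding that the drug has no effect on symptom severity scores (or at least failing to establish that the drug lowers symptom severity scores) when in fact the drug lowers symptom severity scores.

A Type II error is failing to reject H₀ when H₀ is false.
Here that means concluding there is insufficient evidence that the drug works when actually the drug lowers symptom severity scores.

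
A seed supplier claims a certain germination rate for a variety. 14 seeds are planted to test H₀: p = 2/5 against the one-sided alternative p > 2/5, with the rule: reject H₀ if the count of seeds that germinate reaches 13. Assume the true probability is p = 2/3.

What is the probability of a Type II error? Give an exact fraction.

4651897/4782969

Under the alternative p = 2/3, S ~ Binomial(14, 2/3); β is the probability the test does not reject, P(S < 13).
Summing C(14,j)·(2/3)^j·(1/3)^{14-j} for j = 0..12 gives 4651897/4782969.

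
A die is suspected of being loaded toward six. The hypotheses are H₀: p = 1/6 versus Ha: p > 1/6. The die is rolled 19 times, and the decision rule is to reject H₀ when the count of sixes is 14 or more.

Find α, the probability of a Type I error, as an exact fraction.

1620229/25389989167104

The Type I error probability is α = P(K ≥ 14) computed under H₀, where K ~ Binomial(19, 1/6).
Adding the binomial terms for j = 14 through 19 with p = 1/6 yields 1620229/25389989167104.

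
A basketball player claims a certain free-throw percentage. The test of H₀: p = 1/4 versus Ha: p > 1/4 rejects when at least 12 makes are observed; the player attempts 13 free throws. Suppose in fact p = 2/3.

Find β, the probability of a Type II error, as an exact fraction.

β = P(fail to reject H₀ | Ha true) = P(K ≤ 11 | p = 2/3), K ~ Binomial(13, 2/3).
Adding the binomial probabilities P(K=0)+…+P(K=11) at p = 2/3 gives 510961/531441.

510961/531441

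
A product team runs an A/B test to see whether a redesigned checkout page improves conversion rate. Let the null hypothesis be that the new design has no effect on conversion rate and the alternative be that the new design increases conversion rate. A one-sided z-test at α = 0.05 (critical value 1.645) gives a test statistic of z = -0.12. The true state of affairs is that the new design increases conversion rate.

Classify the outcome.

Type II error

Since z = -0.12 ≤ z* = 1.645, H₀ is not rejected.
H₀ is false (actually the new design increases conversion rate).
Failing to reject a false H₀ is a Type II error.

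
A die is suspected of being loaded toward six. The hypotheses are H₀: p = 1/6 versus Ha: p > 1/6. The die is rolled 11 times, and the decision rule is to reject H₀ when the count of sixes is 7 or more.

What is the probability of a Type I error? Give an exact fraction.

α = P(reject H₀ | H₀ true) = P(K ≥ 7 | p = 1/6), with K ~ Binomial(11, 1/6).
Summing C(11,j)(1/6)^j(5/6)^{11−j} for j = 7,…,11 gives 38051/60466176.

38051/60466176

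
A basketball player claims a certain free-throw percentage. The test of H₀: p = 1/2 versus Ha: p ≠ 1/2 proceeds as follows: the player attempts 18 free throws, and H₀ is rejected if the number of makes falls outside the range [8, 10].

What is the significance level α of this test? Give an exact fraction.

The significance level is the null-hypothesis probability of the rejection region {≤7} ∪ {≥11}.
By symmetry, α = 2·P(S ≤ 7) = 2·(1 + 18 + 153 + 816 + 3060 + 8568 + 18564 + 31824)/262144 = 126008/262144 = 15751/32768.

15751/32768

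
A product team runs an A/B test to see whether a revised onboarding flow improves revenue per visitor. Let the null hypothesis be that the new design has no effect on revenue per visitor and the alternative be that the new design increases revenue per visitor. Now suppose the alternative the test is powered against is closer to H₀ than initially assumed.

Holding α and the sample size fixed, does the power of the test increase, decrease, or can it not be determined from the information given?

It decreases.

A smaller departure from H₀ means the test statistic under Ha is distributed closer to where it would be under H₀; rejection becomes less likely.
Since power = 1 − β and β increases, power decreases.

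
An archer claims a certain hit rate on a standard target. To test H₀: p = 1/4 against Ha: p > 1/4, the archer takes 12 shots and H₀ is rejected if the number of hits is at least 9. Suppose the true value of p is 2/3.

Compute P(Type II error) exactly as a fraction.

Under the alternative p = 2/3, S ~ Binomial(12, 2/3); β is the probability the test does not reject, P(S < 9).
Equivalently, β = 1 − P(S ≥ 9) = 107515/177147.

107515/177147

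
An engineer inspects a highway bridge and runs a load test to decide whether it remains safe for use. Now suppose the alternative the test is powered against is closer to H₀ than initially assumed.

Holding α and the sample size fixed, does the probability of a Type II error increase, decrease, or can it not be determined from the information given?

When the true parameter is near the null value, the test has a harder time distinguishing Ha from H₀.

It increases.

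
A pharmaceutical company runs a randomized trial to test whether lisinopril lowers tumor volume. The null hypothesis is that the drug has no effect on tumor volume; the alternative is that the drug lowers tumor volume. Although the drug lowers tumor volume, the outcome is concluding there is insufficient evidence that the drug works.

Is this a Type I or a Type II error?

'Concluding there is insufficient evidence that the drug works' corresponds to failing to reject H₀.
H₀ was not rejected but H₀ is false — a Type II error (false negative).

Type II error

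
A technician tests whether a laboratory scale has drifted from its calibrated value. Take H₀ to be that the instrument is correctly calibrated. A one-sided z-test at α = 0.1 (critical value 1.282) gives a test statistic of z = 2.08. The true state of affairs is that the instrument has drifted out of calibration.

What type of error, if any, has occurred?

Neither — the decision is correct.

Since z = 2.08 > z* = 1.282, H₀ is rejected.
H₀ is false (actually the instrument has drifted out of calibration).
The decision matches the true state — no error.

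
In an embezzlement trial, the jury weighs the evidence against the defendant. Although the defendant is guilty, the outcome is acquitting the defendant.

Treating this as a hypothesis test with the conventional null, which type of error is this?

The null hypothesis here is that the defendant is innocent.
'Acquitting the defendant' corresponds to failing to reject H₀.
H₀ was not rejected but H₀ is false — a Type II error (false negative).

Type II error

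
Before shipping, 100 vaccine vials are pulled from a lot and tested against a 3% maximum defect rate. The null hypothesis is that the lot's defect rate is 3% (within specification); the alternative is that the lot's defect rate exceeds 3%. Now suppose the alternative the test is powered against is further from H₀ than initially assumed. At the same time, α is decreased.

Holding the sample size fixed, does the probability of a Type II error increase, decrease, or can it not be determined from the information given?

Cannot be determined from the information given.

The first change alone would make β decrease; the second alone would make β increase. Which effect dominates depends on the magnitudes, which are not given.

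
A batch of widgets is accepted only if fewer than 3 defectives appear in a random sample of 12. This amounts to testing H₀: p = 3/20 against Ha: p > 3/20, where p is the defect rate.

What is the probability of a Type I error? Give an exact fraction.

α = P(reject H₀ | H₀ true) = P(X ≥ 3 | p = 3/20), X ~ Binomial(12, 3/20).
Computing the lower-tail complement: 1 − 602782176234251/819200000000000 = 216417823765749/819200000000000.

216417823765749/819200000000000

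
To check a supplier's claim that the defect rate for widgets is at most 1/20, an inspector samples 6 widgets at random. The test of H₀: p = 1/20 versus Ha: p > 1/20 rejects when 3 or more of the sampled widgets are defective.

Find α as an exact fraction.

α = P(reject H₀ | H₀ true) = P(X ≥ 3 | p = 1/20), X ~ Binomial(6, 1/20).
Via the complement, α = 1 − Σ_{j=0}^{2} C(6,j)(1/20)^j(19/20)^{6-j} = 14271/6400000.

14271/6400000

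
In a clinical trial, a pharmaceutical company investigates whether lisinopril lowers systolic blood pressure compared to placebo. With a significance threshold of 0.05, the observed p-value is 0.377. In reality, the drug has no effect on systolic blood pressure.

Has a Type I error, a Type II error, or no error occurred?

No error — this is a correct decision.

The conventional null hypothesis is that the drug has no effect on systolic blood pressure.
Since p = 0.377 ≥ α = 0.05, H₀ is not rejected.
H₀ is true (actually the drug has no effect on systolic blood pressure).
The decision matches the true state — no error.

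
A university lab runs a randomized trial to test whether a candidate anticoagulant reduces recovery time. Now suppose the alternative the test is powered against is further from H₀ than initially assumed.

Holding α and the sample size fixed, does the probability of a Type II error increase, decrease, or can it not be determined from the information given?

The further the true parameter sits from the null value, the more of the Ha sampling distribution falls in the rejection region.

It decreases.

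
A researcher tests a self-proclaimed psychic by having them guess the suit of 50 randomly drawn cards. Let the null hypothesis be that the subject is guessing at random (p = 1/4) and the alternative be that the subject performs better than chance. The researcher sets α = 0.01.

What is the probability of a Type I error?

The significance level α is, by definition, the probability of a Type I error — P(reject H₀ | H₀ true).

0.01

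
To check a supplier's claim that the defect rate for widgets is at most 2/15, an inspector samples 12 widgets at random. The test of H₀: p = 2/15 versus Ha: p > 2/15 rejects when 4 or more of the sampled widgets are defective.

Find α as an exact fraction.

The significance level is the probability, assuming p = 2/15, of seeing 4 or more defectives in 12 draws.
α = 1 − P(K ≤ 3) = 1 − 8091233021599/8649755859375 = 558522837776/8649755859375.

558522837776/8649755859375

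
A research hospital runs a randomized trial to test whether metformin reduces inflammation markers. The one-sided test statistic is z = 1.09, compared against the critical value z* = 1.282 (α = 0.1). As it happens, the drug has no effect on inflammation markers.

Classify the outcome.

No error (correct decision).

The conventional null hypothesis is that the drug has no effect on inflammation markers.
Since z = 1.09 ≤ z* = 1.282, H₀ is not rejected.
H₀ is true (actually the drug has no effect on inflammation markers).
The decision matches the true state — no error.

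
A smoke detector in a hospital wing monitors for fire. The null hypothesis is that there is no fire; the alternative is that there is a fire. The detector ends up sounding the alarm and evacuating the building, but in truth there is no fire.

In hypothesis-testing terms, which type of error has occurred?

Type I error

'Sounding the alarm and evacuating the building' corresponds to rejecting H₀.
H₀ was rejected but H₀ is true — a Type I error (false positive).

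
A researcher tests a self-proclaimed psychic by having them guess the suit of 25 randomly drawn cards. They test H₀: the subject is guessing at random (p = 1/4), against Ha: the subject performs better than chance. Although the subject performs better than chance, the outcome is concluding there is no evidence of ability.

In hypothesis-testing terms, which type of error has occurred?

'Concluding there is no evidence of ability' corresponds to failing to reject H₀.
H₀ was not rejected but H₀ is false — a Type II error (false negative).

Type II error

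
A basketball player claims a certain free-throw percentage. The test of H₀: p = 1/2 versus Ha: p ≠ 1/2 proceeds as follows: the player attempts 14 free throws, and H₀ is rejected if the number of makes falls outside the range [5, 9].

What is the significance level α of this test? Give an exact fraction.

1471/8192

α = P(S ≤ 4 or S ≥ 10 | p = 1/2), S ~ Binomial(14, 1/2).
By symmetry, α = 2·P(S ≤ 4) = 2·(1 + 14 + 91 + 364 + 1001)/16384 = 2942/16384 = 1471/8192.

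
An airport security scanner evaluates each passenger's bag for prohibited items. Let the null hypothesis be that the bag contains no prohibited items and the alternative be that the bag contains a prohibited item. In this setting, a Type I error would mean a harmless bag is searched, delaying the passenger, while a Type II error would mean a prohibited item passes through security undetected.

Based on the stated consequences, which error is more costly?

Type II error

The Type II consequence (a prohibited item passes through security undetected) is more severe than the Type I consequence (a harmless bag is searched, delaying the passenger).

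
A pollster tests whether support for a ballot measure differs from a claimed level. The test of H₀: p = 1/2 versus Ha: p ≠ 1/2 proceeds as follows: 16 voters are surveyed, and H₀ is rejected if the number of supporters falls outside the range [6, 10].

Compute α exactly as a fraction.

6885/32768

α = P(Y ≤ 5 or Y ≥ 11 | p = 1/2), Y ~ Binomial(16, 1/2).
The two tails are symmetric, so α = 2·(1 + 16 + 120 + 560 + 1820 + 4368)/2^16 = 13770/65536 = 6885/32768.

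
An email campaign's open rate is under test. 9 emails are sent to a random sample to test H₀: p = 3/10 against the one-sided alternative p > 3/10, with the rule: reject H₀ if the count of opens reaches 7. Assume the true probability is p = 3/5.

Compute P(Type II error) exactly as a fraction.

1500416/1953125

A Type II error is failing to reject when Ha holds: with p = 3/5, β = P(X ≤ 6).
Equivalently, β = 1 − P(X ≥ 7) = 1500416/1953125.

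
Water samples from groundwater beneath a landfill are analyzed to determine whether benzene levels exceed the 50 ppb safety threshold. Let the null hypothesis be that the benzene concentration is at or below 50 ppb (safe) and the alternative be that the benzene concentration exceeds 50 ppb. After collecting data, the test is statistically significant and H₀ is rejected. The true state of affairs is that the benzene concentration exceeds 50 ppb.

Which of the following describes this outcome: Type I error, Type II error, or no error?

Neither — the decision is correct.

The test rejected a false H₀ — the decision matches the true state.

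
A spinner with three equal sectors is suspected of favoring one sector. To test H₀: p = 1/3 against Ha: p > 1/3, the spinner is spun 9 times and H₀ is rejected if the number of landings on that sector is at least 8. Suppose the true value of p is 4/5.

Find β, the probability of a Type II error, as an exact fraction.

Under the alternative p = 4/5, S ~ Binomial(9, 4/5); β is the probability the test does not reject, P(S < 8).
Summing C(9,j)·(4/5)^j·(1/5)^{9-j} for j = 0..7 gives 1101157/1953125.

1101157/1953125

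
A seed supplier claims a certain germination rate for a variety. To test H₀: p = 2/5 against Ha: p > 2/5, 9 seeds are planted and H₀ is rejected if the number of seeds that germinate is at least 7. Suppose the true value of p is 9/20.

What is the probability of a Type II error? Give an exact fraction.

30407271323/32000000000

Under the alternative p = 9/20, Y ~ Binomial(9, 9/20); β is the probability the test does not reject, P(Y < 7).
Adding the binomial probabilities P(Y=0)+…+P(Y=6) at p = 9/20 gives 30407271323/32000000000.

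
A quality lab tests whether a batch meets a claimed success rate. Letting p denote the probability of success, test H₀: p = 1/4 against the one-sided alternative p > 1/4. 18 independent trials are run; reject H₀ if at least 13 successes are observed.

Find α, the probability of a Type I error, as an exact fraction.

588337/17179869184

The Type I error probability is α = P(X ≥ 13) computed under H₀, where X ~ Binomial(18, 1/4).
P(X ≥ 13) = Σ_{j=13}^{18} C(18,j)·(1/4)^j·(3/4)^{18-j} = 588337/17179869184.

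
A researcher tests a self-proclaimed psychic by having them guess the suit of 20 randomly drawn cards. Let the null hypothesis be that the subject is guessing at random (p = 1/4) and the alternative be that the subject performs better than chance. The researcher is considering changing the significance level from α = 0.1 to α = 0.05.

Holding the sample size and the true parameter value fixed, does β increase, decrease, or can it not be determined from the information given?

It increases.

Lowering α raises the bar for rejection; under Ha, the test now fails to reject on outcomes it previously would have rejected.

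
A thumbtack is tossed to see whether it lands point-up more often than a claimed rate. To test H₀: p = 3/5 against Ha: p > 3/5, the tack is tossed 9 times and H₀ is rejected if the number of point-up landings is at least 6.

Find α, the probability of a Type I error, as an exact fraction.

Under H₀, Y ~ Binomial(9, 3/5), and α = P(Y ≥ 6).
P(Y ≥ 6) = Σ_{j=6}^{9} C(9,j)·(3/5)^j·(2/5)^{9-j} = 942597/1953125.

942597/1953125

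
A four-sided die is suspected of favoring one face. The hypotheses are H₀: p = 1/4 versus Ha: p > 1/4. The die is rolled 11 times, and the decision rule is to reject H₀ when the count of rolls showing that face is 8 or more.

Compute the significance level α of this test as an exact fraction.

Under H₀, K ~ Binomial(11, 1/4), and α = P(K ≥ 8).
Adding the binomial terms for j = 8 through 11 with p = 1/4 yields 623/524288.

623/524288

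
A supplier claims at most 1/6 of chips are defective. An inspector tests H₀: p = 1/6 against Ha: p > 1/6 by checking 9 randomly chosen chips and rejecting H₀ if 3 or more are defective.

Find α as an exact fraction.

The significance level is the probability, assuming p = 1/6, of seeing 3 or more defectives in 9 draws.
Computing the lower-tail complement: 1 − 4140625/5038848 = 898223/5038848.

898223/5038848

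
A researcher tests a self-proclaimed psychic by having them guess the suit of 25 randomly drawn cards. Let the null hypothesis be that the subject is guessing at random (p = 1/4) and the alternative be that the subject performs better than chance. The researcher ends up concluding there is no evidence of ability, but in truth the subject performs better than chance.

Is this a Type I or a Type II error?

Type II error

'Concluding there is no evidence of ability' corresponds to failing to reject H₀.
H₀ was not rejected but H₀ is false — a Type II error (false negative).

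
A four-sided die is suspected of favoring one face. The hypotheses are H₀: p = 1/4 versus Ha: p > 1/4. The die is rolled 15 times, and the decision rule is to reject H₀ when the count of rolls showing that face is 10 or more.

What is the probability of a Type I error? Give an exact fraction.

The Type I error probability is α = P(X ≥ 10) computed under H₀, where X ~ Binomial(15, 1/4).
Adding the binomial terms for j = 10 through 15 with p = 1/4 yields 426785/536870912.

426785/536870912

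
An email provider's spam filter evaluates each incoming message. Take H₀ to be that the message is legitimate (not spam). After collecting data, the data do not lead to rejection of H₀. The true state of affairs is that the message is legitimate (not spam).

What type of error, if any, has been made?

No error (correct decision).

The test retained a true H₀ — the decision matches the true state.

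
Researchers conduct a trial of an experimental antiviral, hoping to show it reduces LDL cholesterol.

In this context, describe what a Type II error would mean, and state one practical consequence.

With the conventional null hypothesis that the drug has no effect on LDL cholesterol:
A Type II error is failing to reject H₀ when H₀ is false.
Here that means concluding there is insufficient evidence that the drug works when actually the drug reduces LDL cholesterol.

A Type II error would mean concluding that the drug has no effect on LDL cholesterol (or at least failing to establish that the drug reduces LDL cholesterol) when in fact the drug reduces LDL cholesterol. Consequence: the development investment is written off despite the drug actually working.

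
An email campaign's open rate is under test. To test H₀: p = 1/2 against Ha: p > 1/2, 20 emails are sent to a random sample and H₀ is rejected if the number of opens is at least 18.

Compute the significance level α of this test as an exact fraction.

211/1048576

The Type I error probability is α = P(K ≥ 18) computed under H₀, where K ~ Binomial(20, 1/2).
Summing the upper tail: (190 + 20 + 1) / 2^20 = 211/1048576.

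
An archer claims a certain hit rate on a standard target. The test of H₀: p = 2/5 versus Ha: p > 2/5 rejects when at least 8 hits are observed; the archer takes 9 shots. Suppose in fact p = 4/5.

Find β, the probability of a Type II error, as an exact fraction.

1101157/1953125

A Type II error is failing to reject when Ha holds: with p = 4/5, β = P(K ≤ 7).
Adding the binomial probabilities P(K=0)+…+P(K=7) at p = 4/5 gives 1101157/1953125.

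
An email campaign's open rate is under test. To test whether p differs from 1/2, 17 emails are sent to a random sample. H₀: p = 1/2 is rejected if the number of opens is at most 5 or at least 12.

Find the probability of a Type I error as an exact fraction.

4701/32768

Under H₀, K ~ Binomial(17, 1/2); α is the probability of landing in either tail, P(K ≤ 5) + P(K ≥ 12).
The two tails are symmetric, so α = 2·(1 + 17 + 136 + 680 + 2380 + 6188)/2^17 = 18804/131072 = 4701/32768.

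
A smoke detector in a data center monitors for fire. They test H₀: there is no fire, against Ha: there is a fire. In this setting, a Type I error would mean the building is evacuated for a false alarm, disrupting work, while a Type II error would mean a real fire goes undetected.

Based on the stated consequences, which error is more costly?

Type II error

The Type II consequence (a real fire goes undetected) is more severe than the Type I consequence (the building is evacuated for a false alarm, disrupting work).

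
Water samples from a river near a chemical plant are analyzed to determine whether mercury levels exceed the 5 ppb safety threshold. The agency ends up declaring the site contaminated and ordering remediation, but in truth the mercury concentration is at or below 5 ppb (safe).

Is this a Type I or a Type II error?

Type I error

The null hypothesis here is that the mercury concentration is at or below 5 ppb (safe).
'Declaring the site contaminated and ordering remediation' corresponds to rejecting H₀.
H₀ was rejected but H₀ is true — a Type I error (false positive).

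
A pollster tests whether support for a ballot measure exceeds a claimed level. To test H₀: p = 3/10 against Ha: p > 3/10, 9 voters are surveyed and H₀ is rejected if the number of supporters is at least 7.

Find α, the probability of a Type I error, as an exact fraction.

2145447/500000000

Under H₀, S ~ Binomial(9, 3/10), and α = P(S ≥ 7).
Adding the binomial terms for j = 7 through 9 with p = 3/10 yields 2145447/500000000.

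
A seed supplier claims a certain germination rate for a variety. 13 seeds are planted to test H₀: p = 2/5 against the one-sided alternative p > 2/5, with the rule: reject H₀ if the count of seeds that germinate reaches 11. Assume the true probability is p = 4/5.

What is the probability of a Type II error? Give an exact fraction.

A Type II error is failing to reject when Ha holds: with p = 4/5, β = P(K ≤ 10).
Equivalently, β = 1 − P(K ≥ 11) = 608334741/1220703125.

608334741/1220703125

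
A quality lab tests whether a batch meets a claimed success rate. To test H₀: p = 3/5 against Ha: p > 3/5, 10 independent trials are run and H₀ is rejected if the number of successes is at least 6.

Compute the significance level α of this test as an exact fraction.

The Type I error probability is α = P(K ≥ 6) computed under H₀, where K ~ Binomial(10, 3/5).
P(K ≥ 6) = Σ_{j=6}^{10} C(10,j)·(3/5)^j·(2/5)^{10-j} = 6182649/9765625.

6182649/9765625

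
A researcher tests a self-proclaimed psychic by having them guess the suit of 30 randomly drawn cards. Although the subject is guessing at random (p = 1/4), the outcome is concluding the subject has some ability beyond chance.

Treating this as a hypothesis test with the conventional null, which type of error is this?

Type I error

The null hypothesis here is that the subject is guessing at random (p = 1/4).
'Concluding the subject has some ability beyond chance' corresponds to rejecting H₀.
H₀ was rejected but H₀ is true — a Type I error (false positive).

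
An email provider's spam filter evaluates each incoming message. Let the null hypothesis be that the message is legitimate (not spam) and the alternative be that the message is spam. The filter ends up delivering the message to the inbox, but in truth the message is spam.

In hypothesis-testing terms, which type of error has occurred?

'Delivering the message to the inbox' corresponds to failing to reject H₀.
H₀ was not rejected but H₀ is false — a Type II error (false negative).

Type II error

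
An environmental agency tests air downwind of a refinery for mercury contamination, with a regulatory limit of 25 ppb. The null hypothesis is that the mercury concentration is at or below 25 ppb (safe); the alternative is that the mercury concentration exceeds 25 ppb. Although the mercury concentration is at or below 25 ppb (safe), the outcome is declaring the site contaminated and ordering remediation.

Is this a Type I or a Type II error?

Type I error

'Declaring the site contaminated and ordering remediation' corresponds to rejecting H₀.
H₀ was rejected but H₀ is true — a Type I error (false positive).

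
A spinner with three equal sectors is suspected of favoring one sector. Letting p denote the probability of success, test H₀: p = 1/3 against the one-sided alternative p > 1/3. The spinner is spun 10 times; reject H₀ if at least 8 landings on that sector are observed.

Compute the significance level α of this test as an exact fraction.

Under H₀, K ~ Binomial(10, 1/3), and α = P(K ≥ 8).
Summing C(10,j)(1/3)^j(2/3)^{10−j} for j = 8,…,10 gives 67/19683.

67/19683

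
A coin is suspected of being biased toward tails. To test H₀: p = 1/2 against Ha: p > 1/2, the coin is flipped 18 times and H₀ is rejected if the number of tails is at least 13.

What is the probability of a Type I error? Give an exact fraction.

1577/32768

The Type I error probability is α = P(K ≥ 13) computed under H₀, where K ~ Binomial(18, 1/2).
P(K ≥ 13) = [C(18,13) + C(18,14) + C(18,15) + C(18,16) + C(18,17) + C(18,18)] / 2^18 = (8568 + 3060 + 816 + 153 + 18 + 1) / 262144 = 12616/262144 = 1577/32768.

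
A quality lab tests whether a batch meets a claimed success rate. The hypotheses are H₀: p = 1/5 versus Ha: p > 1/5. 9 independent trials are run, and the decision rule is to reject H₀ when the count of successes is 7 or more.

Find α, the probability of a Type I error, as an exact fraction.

α = P(reject H₀ | H₀ true) = P(X ≥ 7 | p = 1/5), with X ~ Binomial(9, 1/5).
Adding the binomial terms for j = 7 through 9 with p = 1/5 yields 613/1953125.

613/1953125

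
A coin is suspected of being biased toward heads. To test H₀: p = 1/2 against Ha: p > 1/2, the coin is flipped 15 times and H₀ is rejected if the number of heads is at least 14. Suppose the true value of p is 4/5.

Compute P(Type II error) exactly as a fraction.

A Type II error is failing to reject when Ha holds: with p = 4/5, β = P(S ≤ 13).
Summing C(15,j)·(4/5)^j·(1/5)^{15-j} for j = 0..13 gives 25417304461/30517578125.

25417304461/30517578125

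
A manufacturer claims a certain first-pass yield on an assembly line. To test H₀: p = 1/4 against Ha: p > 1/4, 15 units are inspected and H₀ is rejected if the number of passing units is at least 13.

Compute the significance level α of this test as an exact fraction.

991/1073741824

The Type I error probability is α = P(Y ≥ 13) computed under H₀, where Y ~ Binomial(15, 1/4).
P(Y ≥ 13) = Σ_{j=13}^{15} C(15,j)·(1/4)^j·(3/4)^{15-j} = 991/1073741824.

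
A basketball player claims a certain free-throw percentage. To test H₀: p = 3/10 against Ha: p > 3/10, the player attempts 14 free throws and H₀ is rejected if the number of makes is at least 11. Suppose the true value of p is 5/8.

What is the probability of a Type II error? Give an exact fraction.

1830419739927/2199023255552

β = P(fail to reject H₀ | Ha true) = P(K ≤ 10 | p = 5/8), K ~ Binomial(14, 5/8).
Equivalently, β = 1 − P(K ≥ 11) = 1830419739927/2199023255552.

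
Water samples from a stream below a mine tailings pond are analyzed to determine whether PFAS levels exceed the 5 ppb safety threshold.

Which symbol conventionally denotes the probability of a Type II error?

P(Type II error) = P(fail to reject H₀ | H₀ false) = β.

β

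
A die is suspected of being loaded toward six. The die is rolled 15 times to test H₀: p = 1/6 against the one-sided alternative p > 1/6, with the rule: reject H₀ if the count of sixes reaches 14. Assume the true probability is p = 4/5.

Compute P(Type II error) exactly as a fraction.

A Type II error is failing to reject when Ha holds: with p = 4/5, β = P(X ≤ 13).
Summing C(15,j)·(4/5)^j·(1/5)^{15-j} for j = 0..13 gives 25417304461/30517578125.

25417304461/30517578125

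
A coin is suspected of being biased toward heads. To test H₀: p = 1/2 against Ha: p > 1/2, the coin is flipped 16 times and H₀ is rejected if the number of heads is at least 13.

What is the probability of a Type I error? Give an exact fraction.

α = P(reject H₀ | H₀ true) = P(K ≥ 13 | p = 1/2), with K ~ Binomial(16, 1/2).
That's C(16,13) + C(16,14) + C(16,15) + C(16,16) over 2^16, i.e. (560 + 120 + 16 + 1)/65536 = 697/65536.

697/65536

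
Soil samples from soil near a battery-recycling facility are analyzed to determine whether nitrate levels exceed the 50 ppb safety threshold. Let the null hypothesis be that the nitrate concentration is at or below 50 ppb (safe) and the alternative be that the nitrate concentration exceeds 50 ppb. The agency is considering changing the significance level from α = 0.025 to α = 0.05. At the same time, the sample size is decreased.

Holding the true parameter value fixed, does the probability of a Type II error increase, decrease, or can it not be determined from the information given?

Cannot be determined from the information given.

The first change alone would make β decrease; the second alone would make β increase. Which effect dominates depends on the magnitudes, which are not given.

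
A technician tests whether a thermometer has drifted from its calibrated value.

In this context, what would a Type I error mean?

A Type I error would mean concluding that the instrument has drifted out of calibration when in fact the instrument is correctly calibrated.

With the conventional null hypothesis that the instrument is correctly calibrated:
A Type I error is rejecting H₀ when H₀ is true.
Here that means pulling the instrument for recalibration when actually the instrument is correctly calibrated.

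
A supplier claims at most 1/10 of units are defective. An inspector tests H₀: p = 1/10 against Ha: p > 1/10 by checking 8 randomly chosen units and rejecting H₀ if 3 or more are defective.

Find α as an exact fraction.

The significance level is the probability, assuming p = 1/10, of seeing 3 or more defectives in 8 draws.
Via the complement, α = 1 − Σ_{j=0}^{2} C(8,j)(1/10)^j(9/10)^{8-j} = 3809179/100000000.

3809179/100000000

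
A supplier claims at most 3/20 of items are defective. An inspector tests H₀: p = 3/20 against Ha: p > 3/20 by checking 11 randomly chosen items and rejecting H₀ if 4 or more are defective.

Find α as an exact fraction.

355557667797/5120000000000

The significance level is the probability, assuming p = 3/20, of seeing 4 or more defectives in 11 draws.
α = 1 − P(Y ≤ 3) = 1 − 4764442332203/5120000000000 = 355557667797/5120000000000.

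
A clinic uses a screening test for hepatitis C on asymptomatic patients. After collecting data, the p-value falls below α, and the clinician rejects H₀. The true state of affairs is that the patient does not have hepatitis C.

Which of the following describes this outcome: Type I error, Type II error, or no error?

The conventional null hypothesis here is that the patient does not have hepatitis C.
H₀ was rejected, but H₀ is actually true.
Rejecting a true null hypothesis is a Type I error (false positive).

Type I error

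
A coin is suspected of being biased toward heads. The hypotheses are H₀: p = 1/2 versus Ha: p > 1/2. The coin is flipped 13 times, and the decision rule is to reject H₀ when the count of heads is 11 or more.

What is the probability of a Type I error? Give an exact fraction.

α = P(reject H₀ | H₀ true) = P(K ≥ 11 | p = 1/2), with K ~ Binomial(13, 1/2).
P(K ≥ 11) = [C(13,11) + C(13,12) + C(13,13)] / 2^13 = (78 + 13 + 1) / 8192 = 92/8192 = 23/2048.

23/2048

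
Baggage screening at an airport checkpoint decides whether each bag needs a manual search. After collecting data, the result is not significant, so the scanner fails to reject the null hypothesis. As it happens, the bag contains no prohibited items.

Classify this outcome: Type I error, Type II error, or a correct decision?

No error — this is a correct decision.

The conventional null hypothesis here is that the bag contains no prohibited items.
The test retained a true H₀ — the decision matches the true state.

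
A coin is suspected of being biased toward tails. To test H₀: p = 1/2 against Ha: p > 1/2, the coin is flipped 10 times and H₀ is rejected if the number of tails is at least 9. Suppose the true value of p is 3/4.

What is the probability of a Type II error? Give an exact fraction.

A Type II error is failing to reject when Ha holds: with p = 3/4, β = P(X ≤ 8).
Adding the binomial probabilities P(X=0)+…+P(X=8) at p = 3/4 gives 792697/1048576.

792697/1048576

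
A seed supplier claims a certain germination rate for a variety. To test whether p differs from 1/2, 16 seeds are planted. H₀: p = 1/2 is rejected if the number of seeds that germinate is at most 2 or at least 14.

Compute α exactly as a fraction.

137/32768

The significance level is the null-hypothesis probability of the rejection region {≤2} ∪ {≥14}.
By symmetry, α = 2·P(K ≤ 2) = 2·(1 + 16 + 120)/65536 = 274/65536 = 137/32768.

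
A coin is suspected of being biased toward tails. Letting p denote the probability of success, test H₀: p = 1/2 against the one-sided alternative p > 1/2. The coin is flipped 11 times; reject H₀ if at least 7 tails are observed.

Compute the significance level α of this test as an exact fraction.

281/1024

The Type I error probability is α = P(Y ≥ 7) computed under H₀, where Y ~ Binomial(11, 1/2).
P(Y ≥ 7) = [C(11,7) + C(11,8) + C(11,9) + C(11,10) + C(11,11)] / 2^11 = (330 + 165 + 55 + 11 + 1) / 2048 = 562/2048 = 281/1024.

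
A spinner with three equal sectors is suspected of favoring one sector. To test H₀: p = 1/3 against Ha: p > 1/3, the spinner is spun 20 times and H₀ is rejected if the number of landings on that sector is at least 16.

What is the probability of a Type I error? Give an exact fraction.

α = P(reject H₀ | H₀ true) = P(X ≥ 16 | p = 1/3), with X ~ Binomial(20, 1/3).
P(X ≥ 16) = Σ_{j=16}^{20} C(20,j)·(1/3)^j·(2/3)^{20-j} = 29147/1162261467.

29147/1162261467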